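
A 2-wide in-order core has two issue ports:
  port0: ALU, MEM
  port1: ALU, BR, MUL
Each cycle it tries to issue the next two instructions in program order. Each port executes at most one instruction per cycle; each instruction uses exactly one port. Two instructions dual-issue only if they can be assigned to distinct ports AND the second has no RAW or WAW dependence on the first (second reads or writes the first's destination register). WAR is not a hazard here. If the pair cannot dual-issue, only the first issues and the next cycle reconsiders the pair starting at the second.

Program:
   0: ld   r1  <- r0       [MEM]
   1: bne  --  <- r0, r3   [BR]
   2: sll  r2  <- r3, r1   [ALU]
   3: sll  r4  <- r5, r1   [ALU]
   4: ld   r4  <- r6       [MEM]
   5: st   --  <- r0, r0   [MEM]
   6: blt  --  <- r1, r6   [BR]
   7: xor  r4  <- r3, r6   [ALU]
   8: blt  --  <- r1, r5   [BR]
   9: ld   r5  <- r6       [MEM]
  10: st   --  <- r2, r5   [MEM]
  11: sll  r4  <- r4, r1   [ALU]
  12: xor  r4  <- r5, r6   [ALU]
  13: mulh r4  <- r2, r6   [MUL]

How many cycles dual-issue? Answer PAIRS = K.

0. ld;bne @i0,i1  | pair
1. sll;sll @i2,i3  | pair
2. ld @i4  | no-port MEM/MEM
3. st;blt @i5,i6  | pair
4. xor;blt @i7,i8  | pair
5. ld @i9  | no-port MEM/MEM
6. st;sll @i10,i11  | pair
7. xor @i12  | WAW r4
8. mulh @i13  | tail

PAIRS = 5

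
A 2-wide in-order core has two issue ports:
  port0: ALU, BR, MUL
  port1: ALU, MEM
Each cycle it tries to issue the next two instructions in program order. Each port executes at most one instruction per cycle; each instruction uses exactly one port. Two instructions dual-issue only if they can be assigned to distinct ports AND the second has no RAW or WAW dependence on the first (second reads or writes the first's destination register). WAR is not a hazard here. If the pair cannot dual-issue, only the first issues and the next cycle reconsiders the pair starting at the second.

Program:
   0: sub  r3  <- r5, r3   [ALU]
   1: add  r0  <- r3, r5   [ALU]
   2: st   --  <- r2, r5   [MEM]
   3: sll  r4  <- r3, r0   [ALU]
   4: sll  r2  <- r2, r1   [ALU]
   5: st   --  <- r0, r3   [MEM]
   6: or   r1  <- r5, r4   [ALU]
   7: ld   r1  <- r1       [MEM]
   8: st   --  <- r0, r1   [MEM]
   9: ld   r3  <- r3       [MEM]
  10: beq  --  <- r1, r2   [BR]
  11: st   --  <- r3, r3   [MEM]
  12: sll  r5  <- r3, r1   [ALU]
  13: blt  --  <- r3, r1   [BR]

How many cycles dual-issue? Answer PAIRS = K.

t=0 i0:sub.ALU ; RAW r3
t=1 i1+i2:add.ALU/st.MEM ; dual
t=2 i3+i4:sll.ALU/sll.ALU ; dual
t=3 i5+i6:st.MEM/or.ALU ; dual
t=4 i7:ld.MEM ; no-port MEM/MEM
t=5 i8:st.MEM ; no-port MEM/MEM
t=6 i9+i10:ld.MEM/beq.BR ; dual
t=7 i11+i12:st.MEM/sll.ALU ; dual
t=8 i13:blt.BR ; tail

PAIRS = 5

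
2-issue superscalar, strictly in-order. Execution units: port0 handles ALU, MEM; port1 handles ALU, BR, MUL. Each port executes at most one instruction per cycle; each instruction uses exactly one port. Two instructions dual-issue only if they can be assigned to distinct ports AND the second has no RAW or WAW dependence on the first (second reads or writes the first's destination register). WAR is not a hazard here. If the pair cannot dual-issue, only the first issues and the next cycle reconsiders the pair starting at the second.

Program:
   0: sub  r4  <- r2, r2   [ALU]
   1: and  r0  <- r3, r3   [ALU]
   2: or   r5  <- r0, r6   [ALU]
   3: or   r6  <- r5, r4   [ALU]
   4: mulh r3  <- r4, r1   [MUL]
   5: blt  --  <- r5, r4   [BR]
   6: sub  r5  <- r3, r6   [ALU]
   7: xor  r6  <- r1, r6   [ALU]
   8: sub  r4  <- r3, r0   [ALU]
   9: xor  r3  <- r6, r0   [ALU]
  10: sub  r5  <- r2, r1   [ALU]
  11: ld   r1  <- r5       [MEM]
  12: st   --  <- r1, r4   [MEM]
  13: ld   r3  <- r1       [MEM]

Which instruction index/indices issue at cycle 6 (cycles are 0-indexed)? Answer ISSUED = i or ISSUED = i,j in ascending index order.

ISSUED = 11

c0: i0+i1 sub.ALU and.ALU  pair
c1: i2 or.ALU  RAW r5
c2: i3+i4 or.ALU mulh.MUL  pair
c3: i5+i6 blt.BR sub.ALU  pair
c4: i7+i8 xor.ALU sub.ALU  pair
c5: i9+i10 xor.ALU sub.ALU  pair
c6: i11 ld.MEM  no-port MEM/MEM
c7: i12 st.MEM  no-port MEM/MEM
c8: i13 ld.MEM  tail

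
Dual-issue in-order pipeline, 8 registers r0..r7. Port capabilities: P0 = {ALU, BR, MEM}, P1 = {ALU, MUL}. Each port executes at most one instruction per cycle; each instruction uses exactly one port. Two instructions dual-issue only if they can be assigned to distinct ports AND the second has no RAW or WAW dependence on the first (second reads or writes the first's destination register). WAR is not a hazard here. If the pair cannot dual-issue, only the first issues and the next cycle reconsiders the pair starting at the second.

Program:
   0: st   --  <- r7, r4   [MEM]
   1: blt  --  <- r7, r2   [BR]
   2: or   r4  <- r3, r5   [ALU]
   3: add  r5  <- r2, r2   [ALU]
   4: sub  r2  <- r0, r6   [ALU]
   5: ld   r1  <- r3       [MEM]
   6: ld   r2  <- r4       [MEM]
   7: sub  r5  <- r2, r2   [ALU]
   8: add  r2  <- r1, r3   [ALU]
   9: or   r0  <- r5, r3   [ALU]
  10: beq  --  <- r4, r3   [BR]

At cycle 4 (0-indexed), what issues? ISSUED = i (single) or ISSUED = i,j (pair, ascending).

c0: i0 st.MEM  no-port MEM/BR
c1: i1,i2 blt.BR or.ALU  pair
c2: i3,i4 add.ALU sub.ALU  pair
c3: i5 ld.MEM  no-port MEM/MEM
c4: i6 ld.MEM  RAW r2
c5: i7,i8 sub.ALU add.ALU  pair
c6: i9,i10 or.ALU beq.BR  pair

ISSUED = 6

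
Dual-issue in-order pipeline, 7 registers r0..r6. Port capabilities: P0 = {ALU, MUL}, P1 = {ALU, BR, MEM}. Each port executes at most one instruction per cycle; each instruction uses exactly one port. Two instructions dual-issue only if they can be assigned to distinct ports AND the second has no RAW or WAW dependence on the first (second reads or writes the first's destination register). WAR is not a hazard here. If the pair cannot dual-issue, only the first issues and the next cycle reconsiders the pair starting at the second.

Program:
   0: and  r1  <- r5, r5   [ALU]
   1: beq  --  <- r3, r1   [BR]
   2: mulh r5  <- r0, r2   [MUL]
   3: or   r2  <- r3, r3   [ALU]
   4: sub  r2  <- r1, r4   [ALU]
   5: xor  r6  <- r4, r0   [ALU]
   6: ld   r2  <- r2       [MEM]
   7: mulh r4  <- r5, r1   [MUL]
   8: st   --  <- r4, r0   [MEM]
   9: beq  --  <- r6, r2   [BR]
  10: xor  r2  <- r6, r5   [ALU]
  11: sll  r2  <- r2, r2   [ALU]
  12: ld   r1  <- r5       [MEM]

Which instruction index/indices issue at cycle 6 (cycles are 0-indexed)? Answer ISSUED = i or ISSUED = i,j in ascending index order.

#0 head=0: and.ALU i0 RAW r1
#1 head=1: beq.BR+mulh.MUL i1,i2 2-wide
#2 head=3: or.ALU i3 WAW r2
#3 head=4: sub.ALU+xor.ALU i4,i5 2-wide
#4 head=6: ld.MEM+mulh.MUL i6,i7 2-wide
#5 head=8: st.MEM i8 no-port MEM/BR
#6 head=9: beq.BR+xor.ALU i9,i10 2-wide
#7 head=11: sll.ALU+ld.MEM i11,i12 2-wide

ISSUED = 9,10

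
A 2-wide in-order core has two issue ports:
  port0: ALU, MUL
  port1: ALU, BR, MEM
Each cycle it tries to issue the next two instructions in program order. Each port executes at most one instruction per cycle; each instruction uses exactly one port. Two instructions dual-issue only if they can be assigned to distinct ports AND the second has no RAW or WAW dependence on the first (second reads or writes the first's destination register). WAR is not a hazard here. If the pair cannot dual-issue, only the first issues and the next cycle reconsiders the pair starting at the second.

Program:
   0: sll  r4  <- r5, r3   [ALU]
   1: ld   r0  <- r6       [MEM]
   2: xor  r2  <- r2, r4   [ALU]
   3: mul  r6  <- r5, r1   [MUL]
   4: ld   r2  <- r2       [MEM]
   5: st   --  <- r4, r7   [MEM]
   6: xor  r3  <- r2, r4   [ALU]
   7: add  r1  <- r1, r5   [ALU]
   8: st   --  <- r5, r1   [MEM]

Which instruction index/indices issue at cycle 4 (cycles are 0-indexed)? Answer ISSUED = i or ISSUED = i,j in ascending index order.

ISSUED = 7

c0: i0&i1 sll;ld  pair
c1: i2&i3 xor;mul  pair
c2: i4 ld  no-port MEM/MEM
c3: i5&i6 st;xor  pair
c4: i7 add  RAW r1
c5: i8 st  tail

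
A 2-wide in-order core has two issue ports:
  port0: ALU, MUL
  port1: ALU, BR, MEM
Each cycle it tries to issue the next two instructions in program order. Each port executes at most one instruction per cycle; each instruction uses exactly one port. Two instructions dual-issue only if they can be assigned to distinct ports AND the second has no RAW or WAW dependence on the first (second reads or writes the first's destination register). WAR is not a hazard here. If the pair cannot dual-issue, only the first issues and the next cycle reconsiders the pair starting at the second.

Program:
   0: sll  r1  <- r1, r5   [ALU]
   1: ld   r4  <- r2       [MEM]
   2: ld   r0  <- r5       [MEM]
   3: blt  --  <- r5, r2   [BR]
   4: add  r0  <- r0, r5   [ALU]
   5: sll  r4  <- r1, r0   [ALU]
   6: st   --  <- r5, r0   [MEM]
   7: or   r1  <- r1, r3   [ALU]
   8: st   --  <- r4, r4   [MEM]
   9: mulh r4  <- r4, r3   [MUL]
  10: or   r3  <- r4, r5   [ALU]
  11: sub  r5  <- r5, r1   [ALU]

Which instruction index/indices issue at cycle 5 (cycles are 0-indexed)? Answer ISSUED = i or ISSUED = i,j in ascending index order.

ISSUED = 9

#0 head=0: sll.ALU/ld.MEM i0&i1 2-wide
#1 head=2: ld.MEM i2 no-port MEM/BR
#2 head=3: blt.BR/add.ALU i3&i4 2-wide
#3 head=5: sll.ALU/st.MEM i5&i6 2-wide
#4 head=7: or.ALU/st.MEM i7&i8 2-wide
#5 head=9: mulh.MUL i9 RAW r4
#6 head=10: or.ALU/sub.ALU i10&i11 2-wide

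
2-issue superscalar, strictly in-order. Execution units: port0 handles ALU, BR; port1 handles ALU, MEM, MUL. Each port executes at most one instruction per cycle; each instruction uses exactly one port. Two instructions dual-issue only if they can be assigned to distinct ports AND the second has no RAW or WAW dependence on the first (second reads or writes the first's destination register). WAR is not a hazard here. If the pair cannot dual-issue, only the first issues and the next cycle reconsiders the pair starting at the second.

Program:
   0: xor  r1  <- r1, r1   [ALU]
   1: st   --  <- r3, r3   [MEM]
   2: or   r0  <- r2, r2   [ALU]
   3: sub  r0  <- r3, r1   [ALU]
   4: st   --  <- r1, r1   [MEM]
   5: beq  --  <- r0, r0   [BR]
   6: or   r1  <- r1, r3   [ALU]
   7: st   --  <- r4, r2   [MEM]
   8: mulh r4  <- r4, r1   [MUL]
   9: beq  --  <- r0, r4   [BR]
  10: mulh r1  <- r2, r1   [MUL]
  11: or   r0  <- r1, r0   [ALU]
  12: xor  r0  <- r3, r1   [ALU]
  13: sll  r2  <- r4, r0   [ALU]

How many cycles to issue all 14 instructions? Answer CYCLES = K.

  cy0 -> i0/i1 (xor+st) pair
  cy1 -> i2 (or) WAW r0
  cy2 -> i3/i4 (sub+st) pair
  cy3 -> i5/i6 (beq+or) pair
  cy4 -> i7 (st) no-port MEM/MUL
  cy5 -> i8 (mulh) RAW r4
  cy6 -> i9/i10 (beq+mulh) pair
  cy7 -> i11 (or) WAW r0
  cy8 -> i12 (xor) RAW r0
  cy9 -> i13 (sll) tail

CYCLES = 10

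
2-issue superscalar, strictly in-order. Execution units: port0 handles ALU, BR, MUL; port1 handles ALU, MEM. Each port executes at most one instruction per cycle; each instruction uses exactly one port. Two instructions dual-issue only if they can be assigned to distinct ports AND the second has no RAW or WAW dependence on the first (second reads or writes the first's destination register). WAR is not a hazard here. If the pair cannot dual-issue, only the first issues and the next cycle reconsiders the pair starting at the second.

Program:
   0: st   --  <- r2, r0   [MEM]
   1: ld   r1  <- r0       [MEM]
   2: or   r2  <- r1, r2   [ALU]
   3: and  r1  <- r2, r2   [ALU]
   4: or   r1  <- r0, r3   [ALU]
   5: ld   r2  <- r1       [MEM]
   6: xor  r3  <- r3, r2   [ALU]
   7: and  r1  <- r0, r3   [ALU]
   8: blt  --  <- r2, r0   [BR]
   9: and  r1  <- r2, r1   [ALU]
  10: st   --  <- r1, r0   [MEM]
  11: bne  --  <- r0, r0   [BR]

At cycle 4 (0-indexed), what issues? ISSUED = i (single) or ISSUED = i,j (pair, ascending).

ISSUED = 4

t=0 i0:st.MEM ; no-port MEM/MEM
t=1 i1:ld.MEM ; RAW r1
t=2 i2:or.ALU ; RAW r2
t=3 i3:and.ALU ; WAW r1
t=4 i4:or.ALU ; RAW r1
t=5 i5:ld.MEM ; RAW r2
t=6 i6:xor.ALU ; RAW r3
t=7 i7,i8:and.ALU/blt.BR ; 2-wide
t=8 i9:and.ALU ; RAW r1
t=9 i10,i11:st.MEM/bne.BR ; 2-wide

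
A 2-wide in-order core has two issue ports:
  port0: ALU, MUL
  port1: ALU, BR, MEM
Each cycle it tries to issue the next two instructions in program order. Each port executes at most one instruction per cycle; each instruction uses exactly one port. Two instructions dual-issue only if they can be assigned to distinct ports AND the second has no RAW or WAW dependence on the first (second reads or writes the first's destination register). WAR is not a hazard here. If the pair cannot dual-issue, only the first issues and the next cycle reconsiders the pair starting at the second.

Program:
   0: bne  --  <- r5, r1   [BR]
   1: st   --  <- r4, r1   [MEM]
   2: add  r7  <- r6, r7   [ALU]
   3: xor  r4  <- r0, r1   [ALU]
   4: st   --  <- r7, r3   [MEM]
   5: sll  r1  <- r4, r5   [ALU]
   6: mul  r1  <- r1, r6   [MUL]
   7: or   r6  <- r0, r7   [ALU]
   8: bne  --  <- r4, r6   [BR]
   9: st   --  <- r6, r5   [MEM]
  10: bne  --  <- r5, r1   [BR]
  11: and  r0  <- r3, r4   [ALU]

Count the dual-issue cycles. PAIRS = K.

PAIRS = 4

[0] i0  bne.BR  -- no-port BR/MEM
[1] i1,i2  st.MEM+add.ALU  -- 2-wide
[2] i3,i4  xor.ALU+st.MEM  -- 2-wide
[3] i5  sll.ALU  -- RAW+WAW r1
[4] i6,i7  mul.MUL+or.ALU  -- 2-wide
[5] i8  bne.BR  -- no-port BR/MEM
[6] i9  st.MEM  -- no-port MEM/BR
[7] i10,i11  bne.BR+and.ALU  -- 2-wide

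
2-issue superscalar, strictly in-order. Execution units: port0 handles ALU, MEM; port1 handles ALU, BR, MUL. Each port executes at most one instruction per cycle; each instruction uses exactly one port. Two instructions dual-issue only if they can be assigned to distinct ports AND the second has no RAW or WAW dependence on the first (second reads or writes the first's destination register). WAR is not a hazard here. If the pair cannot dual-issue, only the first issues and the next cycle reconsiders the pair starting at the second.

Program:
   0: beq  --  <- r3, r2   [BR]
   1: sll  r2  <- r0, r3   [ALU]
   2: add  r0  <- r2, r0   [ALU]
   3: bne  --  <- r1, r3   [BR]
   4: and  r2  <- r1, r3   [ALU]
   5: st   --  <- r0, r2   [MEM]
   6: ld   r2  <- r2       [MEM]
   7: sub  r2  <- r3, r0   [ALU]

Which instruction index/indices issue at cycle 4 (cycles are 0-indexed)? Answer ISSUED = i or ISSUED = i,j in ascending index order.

ISSUED = 6

[0] i0+i1  beq;sll  -- 2-wide
[1] i2+i3  add;bne  -- 2-wide
[2] i4  and  -- RAW r2
[3] i5  st  -- no-port MEM/MEM
[4] i6  ld  -- WAW r2
[5] i7  sub  -- tail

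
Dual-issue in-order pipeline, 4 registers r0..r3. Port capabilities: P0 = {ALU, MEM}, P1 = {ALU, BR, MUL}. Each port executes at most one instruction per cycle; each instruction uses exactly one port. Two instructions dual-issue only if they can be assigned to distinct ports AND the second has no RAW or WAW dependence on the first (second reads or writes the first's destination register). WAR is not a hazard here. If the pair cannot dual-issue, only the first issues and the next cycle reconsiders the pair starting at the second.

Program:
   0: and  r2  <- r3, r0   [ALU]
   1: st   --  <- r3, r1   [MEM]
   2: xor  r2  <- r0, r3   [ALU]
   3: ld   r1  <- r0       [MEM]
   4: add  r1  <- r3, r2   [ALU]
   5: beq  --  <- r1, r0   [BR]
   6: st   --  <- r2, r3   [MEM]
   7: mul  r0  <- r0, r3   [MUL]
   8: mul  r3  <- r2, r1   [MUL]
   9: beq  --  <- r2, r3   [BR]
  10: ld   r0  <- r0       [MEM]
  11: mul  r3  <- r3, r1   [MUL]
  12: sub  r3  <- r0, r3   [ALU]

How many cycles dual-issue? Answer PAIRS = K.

0. and.ALU st.MEM @i0&i1  | dual
1. xor.ALU ld.MEM @i2&i3  | dual
2. add.ALU @i4  | RAW r1
3. beq.BR st.MEM @i5&i6  | dual
4. mul.MUL @i7  | no-port MUL/MUL
5. mul.MUL @i8  | no-port MUL/BR
6. beq.BR ld.MEM @i9&i10  | dual
7. mul.MUL @i11  | RAW+WAW r3
8. sub.ALU @i12  | tail

PAIRS = 4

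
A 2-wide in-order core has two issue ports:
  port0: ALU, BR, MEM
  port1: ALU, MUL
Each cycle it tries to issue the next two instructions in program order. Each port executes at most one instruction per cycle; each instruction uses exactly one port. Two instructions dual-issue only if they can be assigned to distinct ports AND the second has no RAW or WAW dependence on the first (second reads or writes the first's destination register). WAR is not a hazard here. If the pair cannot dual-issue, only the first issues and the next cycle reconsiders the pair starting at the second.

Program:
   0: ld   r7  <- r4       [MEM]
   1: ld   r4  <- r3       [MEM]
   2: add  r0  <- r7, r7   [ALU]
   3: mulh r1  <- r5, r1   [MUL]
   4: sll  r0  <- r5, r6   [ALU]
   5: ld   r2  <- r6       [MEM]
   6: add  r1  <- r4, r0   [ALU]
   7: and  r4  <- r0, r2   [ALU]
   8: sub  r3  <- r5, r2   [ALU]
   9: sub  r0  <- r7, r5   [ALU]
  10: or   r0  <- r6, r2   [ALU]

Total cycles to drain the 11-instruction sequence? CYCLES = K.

t=0 i0:ld ; no-port MEM/MEM
t=1 i1/i2:ld+add ; dual
t=2 i3/i4:mulh+sll ; dual
t=3 i5/i6:ld+add ; dual
t=4 i7/i8:and+sub ; dual
t=5 i9:sub ; WAW r0
t=6 i10:or ; tail

CYCLES = 7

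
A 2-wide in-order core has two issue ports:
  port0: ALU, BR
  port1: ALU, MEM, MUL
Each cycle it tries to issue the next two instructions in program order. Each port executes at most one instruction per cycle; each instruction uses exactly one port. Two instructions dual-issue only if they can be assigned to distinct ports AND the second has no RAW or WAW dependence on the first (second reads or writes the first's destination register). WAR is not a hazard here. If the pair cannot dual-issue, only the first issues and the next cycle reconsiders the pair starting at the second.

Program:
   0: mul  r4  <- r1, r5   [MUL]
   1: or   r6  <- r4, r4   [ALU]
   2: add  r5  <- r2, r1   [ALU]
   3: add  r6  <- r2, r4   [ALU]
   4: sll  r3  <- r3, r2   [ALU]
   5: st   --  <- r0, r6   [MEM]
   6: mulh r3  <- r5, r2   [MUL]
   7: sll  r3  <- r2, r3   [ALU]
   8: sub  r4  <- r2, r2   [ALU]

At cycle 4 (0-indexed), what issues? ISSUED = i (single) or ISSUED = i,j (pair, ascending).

ISSUED = 6

[0] i0  mul.MUL  -- RAW r4
[1] i1,i2  or.ALU add.ALU  -- pair
[2] i3,i4  add.ALU sll.ALU  -- pair
[3] i5  st.MEM  -- no-port MEM/MUL
[4] i6  mulh.MUL  -- RAW+WAW r3
[5] i7,i8  sll.ALU sub.ALU  -- pair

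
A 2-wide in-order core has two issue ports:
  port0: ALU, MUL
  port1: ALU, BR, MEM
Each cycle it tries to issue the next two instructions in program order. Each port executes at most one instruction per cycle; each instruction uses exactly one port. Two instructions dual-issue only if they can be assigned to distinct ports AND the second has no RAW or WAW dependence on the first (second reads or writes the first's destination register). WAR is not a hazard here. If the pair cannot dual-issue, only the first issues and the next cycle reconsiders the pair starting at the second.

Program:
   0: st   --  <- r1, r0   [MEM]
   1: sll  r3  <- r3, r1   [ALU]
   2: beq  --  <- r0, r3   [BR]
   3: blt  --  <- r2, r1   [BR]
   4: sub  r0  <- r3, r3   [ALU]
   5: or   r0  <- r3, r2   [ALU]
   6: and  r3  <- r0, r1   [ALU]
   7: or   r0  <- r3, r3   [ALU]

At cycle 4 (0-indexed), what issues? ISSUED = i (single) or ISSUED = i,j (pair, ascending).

[0] i0/i1  st/sll  -- dual
[1] i2  beq  -- no-port BR/BR
[2] i3/i4  blt/sub  -- dual
[3] i5  or  -- RAW r0
[4] i6  and  -- RAW r3
[5] i7  or  -- tail

ISSUED = 6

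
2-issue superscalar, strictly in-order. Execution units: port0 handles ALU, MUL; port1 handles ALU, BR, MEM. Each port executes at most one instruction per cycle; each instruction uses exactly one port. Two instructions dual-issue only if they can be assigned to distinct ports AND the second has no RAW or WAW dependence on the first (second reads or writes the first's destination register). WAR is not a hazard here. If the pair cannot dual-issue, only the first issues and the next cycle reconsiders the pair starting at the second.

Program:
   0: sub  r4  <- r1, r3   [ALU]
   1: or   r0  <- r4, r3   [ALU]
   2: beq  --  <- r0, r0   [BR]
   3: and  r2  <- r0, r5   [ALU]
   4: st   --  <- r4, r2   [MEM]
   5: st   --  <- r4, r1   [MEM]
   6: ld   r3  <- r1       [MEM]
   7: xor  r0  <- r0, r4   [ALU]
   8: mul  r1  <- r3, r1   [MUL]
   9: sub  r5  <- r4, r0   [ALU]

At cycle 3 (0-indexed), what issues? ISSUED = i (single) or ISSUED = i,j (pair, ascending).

ISSUED = 4

#0 head=0: sub i0 RAW r4
#1 head=1: or i1 RAW r0
#2 head=2: beq/and i2,i3 dual
#3 head=4: st i4 no-port MEM/MEM
#4 head=5: st i5 no-port MEM/MEM
#5 head=6: ld/xor i6,i7 dual
#6 head=8: mul/sub i8,i9 dual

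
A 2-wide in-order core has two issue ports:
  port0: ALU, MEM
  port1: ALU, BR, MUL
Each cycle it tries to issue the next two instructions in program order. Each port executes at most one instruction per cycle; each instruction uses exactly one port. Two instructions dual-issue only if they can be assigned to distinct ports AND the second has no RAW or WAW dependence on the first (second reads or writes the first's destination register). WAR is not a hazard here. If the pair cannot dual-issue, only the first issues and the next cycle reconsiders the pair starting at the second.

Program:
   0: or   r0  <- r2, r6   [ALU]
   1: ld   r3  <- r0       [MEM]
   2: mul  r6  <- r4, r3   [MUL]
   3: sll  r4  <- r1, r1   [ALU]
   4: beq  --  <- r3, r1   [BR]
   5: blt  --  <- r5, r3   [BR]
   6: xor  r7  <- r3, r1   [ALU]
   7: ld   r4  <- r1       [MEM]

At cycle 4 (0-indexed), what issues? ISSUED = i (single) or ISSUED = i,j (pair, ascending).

0. or.ALU @i0  | RAW r0
1. ld.MEM @i1  | RAW r3
2. mul.MUL+sll.ALU @i2/i3  | 2-wide
3. beq.BR @i4  | no-port BR/BR
4. blt.BR+xor.ALU @i5/i6  | 2-wide
5. ld.MEM @i7  | tail

ISSUED = 5,6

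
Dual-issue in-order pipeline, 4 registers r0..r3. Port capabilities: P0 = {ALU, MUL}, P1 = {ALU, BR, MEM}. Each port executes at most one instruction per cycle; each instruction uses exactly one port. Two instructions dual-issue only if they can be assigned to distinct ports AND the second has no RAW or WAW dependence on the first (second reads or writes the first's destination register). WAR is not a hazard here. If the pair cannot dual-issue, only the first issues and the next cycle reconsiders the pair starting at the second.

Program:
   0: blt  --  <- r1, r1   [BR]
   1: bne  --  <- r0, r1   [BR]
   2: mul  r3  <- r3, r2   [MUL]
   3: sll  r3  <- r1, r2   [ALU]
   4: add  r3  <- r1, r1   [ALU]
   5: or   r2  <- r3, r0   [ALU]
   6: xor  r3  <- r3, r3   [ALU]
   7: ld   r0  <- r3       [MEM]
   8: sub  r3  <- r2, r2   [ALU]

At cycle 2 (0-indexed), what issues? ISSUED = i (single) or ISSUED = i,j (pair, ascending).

ISSUED = 3

#0 head=0: blt i0 no-port BR/BR
#1 head=1: bne;mul i1+i2 pair
#2 head=3: sll i3 WAW r3
#3 head=4: add i4 RAW r3
#4 head=5: or;xor i5+i6 pair
#5 head=7: ld;sub i7+i8 pair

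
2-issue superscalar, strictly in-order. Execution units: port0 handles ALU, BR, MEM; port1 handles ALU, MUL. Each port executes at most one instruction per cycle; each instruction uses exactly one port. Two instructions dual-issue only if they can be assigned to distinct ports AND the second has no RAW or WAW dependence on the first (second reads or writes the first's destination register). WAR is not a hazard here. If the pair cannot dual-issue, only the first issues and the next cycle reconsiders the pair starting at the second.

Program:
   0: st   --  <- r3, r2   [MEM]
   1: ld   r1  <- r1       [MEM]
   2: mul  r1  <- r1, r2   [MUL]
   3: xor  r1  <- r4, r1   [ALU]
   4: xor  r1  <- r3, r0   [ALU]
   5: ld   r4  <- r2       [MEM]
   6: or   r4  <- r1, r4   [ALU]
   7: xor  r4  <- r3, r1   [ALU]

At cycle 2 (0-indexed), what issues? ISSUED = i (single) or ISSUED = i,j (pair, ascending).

ISSUED = 2

  cy0 -> i0 (st.MEM) no-port MEM/MEM
  cy1 -> i1 (ld.MEM) RAW+WAW r1
  cy2 -> i2 (mul.MUL) RAW+WAW r1
  cy3 -> i3 (xor.ALU) WAW r1
  cy4 -> i4&i5 (xor.ALU;ld.MEM) pair
  cy5 -> i6 (or.ALU) WAW r4
  cy6 -> i7 (xor.ALU) tail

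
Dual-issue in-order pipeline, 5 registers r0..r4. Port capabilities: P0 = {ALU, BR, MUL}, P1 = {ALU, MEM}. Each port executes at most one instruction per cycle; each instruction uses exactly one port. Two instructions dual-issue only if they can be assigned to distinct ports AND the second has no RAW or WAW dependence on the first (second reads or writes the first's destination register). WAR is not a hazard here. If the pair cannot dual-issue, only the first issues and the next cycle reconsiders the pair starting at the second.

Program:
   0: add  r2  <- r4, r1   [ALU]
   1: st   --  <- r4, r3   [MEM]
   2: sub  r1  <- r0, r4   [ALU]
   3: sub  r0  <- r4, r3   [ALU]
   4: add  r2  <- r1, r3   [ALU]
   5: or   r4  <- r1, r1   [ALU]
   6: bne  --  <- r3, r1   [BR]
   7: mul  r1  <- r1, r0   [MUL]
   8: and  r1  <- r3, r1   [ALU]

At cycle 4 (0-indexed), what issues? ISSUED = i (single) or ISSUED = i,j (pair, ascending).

0. add+st @i0&i1  | pair
1. sub+sub @i2&i3  | pair
2. add+or @i4&i5  | pair
3. bne @i6  | no-port BR/MUL
4. mul @i7  | RAW+WAW r1
5. and @i8  | tail

ISSUED = 7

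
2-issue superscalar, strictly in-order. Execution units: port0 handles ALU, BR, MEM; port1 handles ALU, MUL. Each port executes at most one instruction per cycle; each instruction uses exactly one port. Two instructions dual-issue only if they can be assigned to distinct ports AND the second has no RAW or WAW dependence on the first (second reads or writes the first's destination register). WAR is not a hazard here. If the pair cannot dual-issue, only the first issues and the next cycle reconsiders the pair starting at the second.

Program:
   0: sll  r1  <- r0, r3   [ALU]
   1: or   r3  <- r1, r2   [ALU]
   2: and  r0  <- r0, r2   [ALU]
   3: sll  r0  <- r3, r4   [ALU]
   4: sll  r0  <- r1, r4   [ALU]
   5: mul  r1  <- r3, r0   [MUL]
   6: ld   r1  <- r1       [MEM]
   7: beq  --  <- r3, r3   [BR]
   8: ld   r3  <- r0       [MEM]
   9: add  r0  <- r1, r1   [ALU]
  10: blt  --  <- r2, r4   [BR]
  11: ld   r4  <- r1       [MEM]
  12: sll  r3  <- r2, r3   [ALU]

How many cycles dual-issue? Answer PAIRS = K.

c0: i0 sll.ALU  RAW r1
c1: i1,i2 or.ALU/and.ALU  2-wide
c2: i3 sll.ALU  WAW r0
c3: i4 sll.ALU  RAW r0
c4: i5 mul.MUL  RAW+WAW r1
c5: i6 ld.MEM  no-port MEM/BR
c6: i7 beq.BR  no-port BR/MEM
c7: i8,i9 ld.MEM/add.ALU  2-wide
c8: i10 blt.BR  no-port BR/MEM
c9: i11,i12 ld.MEM/sll.ALU  2-wide

PAIRS = 3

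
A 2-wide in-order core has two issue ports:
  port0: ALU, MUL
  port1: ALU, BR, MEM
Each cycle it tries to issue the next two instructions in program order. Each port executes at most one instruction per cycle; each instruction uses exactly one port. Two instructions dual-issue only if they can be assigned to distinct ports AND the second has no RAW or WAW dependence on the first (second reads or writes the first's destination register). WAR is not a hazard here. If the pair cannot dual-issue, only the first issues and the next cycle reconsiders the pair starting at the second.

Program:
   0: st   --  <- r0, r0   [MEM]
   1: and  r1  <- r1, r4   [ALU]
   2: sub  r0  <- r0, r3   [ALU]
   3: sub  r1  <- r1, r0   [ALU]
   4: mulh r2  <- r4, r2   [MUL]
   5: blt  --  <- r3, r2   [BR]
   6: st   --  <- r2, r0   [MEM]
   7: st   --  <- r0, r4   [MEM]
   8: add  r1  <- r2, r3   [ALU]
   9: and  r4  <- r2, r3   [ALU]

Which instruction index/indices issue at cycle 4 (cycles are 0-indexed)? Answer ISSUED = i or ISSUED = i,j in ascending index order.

ISSUED = 6

#0 head=0: st.MEM;and.ALU i0/i1 pair
#1 head=2: sub.ALU i2 RAW r0
#2 head=3: sub.ALU;mulh.MUL i3/i4 pair
#3 head=5: blt.BR i5 no-port BR/MEM
#4 head=6: st.MEM i6 no-port MEM/MEM
#5 head=7: st.MEM;add.ALU i7/i8 pair
#6 head=9: and.ALU i9 tail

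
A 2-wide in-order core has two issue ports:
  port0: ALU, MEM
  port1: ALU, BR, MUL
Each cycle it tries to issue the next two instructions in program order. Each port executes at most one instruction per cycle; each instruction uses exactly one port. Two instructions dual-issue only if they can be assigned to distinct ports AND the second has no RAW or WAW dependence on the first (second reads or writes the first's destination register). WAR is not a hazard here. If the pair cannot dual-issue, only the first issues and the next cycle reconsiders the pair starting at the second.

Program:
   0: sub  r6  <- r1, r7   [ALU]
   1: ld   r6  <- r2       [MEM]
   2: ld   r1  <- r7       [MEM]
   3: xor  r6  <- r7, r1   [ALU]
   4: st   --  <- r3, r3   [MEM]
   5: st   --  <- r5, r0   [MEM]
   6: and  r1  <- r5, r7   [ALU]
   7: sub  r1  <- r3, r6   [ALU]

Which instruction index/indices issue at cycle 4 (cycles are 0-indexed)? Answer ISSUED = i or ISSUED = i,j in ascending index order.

ISSUED = 5,6

#0 head=0: sub i0 WAW r6
#1 head=1: ld i1 no-port MEM/MEM
#2 head=2: ld i2 RAW r1
#3 head=3: xor+st i3+i4 pair
#4 head=5: st+and i5+i6 pair
#5 head=7: sub i7 tail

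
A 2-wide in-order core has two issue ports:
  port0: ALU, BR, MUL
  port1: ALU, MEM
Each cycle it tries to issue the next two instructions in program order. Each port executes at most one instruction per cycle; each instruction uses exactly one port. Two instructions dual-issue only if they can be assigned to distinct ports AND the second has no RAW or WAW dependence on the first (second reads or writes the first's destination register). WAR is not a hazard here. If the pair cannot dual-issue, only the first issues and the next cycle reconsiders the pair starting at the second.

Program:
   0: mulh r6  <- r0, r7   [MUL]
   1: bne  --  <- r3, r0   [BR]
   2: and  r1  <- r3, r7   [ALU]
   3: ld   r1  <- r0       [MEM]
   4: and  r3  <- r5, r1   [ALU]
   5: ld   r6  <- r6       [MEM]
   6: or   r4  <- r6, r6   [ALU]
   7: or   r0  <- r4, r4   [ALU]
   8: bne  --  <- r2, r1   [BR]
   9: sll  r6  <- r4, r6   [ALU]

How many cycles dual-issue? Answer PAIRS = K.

c0: i0 mulh.MUL  no-port MUL/BR
c1: i1/i2 bne.BR and.ALU  2-wide
c2: i3 ld.MEM  RAW r1
c3: i4/i5 and.ALU ld.MEM  2-wide
c4: i6 or.ALU  RAW r4
c5: i7/i8 or.ALU bne.BR  2-wide
c6: i9 sll.ALU  tail

PAIRS = 3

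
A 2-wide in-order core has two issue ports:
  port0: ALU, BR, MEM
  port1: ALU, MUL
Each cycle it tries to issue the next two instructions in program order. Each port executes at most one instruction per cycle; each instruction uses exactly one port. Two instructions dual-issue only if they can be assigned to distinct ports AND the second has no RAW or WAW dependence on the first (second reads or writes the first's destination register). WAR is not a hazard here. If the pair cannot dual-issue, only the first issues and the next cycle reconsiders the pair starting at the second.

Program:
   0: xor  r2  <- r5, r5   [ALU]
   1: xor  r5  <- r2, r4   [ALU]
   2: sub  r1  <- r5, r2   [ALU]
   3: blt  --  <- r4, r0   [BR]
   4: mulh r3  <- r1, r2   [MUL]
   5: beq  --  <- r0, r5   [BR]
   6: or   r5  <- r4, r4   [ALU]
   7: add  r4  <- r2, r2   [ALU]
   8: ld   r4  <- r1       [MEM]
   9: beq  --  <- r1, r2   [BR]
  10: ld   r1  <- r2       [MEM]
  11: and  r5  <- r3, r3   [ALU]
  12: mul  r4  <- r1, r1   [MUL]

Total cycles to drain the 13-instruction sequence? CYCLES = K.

CYCLES = 9

#0 head=0: xor i0 RAW r2
#1 head=1: xor i1 RAW r5
#2 head=2: sub blt i2&i3 dual
#3 head=4: mulh beq i4&i5 dual
#4 head=6: or add i6&i7 dual
#5 head=8: ld i8 no-port MEM/BR
#6 head=9: beq i9 no-port BR/MEM
#7 head=10: ld and i10&i11 dual
#8 head=12: mul i12 tail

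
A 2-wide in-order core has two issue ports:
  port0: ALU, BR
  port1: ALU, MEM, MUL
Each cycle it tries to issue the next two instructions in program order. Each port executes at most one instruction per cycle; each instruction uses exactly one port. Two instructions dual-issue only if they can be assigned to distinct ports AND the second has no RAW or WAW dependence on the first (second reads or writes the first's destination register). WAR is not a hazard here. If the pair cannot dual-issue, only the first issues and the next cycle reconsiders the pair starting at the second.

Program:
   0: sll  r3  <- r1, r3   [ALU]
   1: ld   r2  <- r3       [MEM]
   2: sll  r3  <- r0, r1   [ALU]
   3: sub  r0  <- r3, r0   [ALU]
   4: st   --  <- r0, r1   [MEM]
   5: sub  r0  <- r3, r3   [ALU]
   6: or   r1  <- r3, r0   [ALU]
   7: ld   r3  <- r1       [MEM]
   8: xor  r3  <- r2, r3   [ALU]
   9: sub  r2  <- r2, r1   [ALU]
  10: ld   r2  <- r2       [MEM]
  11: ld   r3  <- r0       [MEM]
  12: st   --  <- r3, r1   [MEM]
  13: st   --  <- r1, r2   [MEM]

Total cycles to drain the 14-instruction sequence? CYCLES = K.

CYCLES = 11

c0: i0 sll.ALU  RAW r3
c1: i1&i2 ld.MEM;sll.ALU  dual
c2: i3 sub.ALU  RAW r0
c3: i4&i5 st.MEM;sub.ALU  dual
c4: i6 or.ALU  RAW r1
c5: i7 ld.MEM  RAW+WAW r3
c6: i8&i9 xor.ALU;sub.ALU  dual
c7: i10 ld.MEM  no-port MEM/MEM
c8: i11 ld.MEM  no-port MEM/MEM
c9: i12 st.MEM  no-port MEM/MEM
c10: i13 st.MEM  tail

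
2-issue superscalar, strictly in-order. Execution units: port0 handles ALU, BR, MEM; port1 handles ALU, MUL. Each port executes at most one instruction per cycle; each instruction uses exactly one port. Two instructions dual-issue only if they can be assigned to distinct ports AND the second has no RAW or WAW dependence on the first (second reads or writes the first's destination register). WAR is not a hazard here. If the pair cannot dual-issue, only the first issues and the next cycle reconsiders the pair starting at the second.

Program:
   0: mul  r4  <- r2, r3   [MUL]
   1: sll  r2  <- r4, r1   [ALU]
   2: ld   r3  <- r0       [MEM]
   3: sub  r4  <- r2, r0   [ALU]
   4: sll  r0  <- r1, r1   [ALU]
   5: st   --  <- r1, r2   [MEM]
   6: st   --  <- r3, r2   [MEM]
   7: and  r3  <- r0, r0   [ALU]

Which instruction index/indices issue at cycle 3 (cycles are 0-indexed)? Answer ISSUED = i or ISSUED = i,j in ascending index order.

#0 head=0: mul.MUL i0 RAW r4
#1 head=1: sll.ALU+ld.MEM i1/i2 2-wide
#2 head=3: sub.ALU+sll.ALU i3/i4 2-wide
#3 head=5: st.MEM i5 no-port MEM/MEM
#4 head=6: st.MEM+and.ALU i6/i7 2-wide

ISSUED = 5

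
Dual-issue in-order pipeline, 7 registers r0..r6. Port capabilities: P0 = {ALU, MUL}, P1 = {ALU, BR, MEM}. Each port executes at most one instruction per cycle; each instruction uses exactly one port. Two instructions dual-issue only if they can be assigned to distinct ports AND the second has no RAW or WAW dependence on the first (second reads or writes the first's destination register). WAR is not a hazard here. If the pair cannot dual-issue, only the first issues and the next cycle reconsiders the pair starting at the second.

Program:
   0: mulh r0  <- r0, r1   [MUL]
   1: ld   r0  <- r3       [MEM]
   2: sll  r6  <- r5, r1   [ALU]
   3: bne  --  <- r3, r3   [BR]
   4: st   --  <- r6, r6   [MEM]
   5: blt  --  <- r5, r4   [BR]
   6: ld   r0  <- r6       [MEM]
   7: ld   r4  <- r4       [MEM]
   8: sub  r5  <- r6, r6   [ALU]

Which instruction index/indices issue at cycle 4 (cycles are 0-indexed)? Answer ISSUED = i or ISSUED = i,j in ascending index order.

ISSUED = 5

  cy0 -> i0 (mulh) WAW r0
  cy1 -> i1+i2 (ld sll) 2-wide
  cy2 -> i3 (bne) no-port BR/MEM
  cy3 -> i4 (st) no-port MEM/BR
  cy4 -> i5 (blt) no-port BR/MEM
  cy5 -> i6 (ld) no-port MEM/MEM
  cy6 -> i7+i8 (ld sub) 2-wide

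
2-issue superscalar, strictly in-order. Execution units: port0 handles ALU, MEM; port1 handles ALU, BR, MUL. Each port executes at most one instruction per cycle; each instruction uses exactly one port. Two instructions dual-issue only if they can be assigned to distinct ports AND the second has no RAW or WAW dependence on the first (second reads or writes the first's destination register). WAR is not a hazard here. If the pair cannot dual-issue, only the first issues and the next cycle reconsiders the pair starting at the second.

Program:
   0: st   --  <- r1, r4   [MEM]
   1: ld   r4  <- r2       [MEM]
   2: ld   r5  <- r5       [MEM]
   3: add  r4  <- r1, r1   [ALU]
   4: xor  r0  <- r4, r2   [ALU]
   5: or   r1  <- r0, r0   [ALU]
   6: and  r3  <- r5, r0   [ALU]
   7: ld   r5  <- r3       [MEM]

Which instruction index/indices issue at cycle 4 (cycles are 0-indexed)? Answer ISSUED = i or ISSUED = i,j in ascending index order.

ISSUED = 5,6

t=0 i0:st ; no-port MEM/MEM
t=1 i1:ld ; no-port MEM/MEM
t=2 i2/i3:ld;add ; pair
t=3 i4:xor ; RAW r0
t=4 i5/i6:or;and ; pair
t=5 i7:ld ; tail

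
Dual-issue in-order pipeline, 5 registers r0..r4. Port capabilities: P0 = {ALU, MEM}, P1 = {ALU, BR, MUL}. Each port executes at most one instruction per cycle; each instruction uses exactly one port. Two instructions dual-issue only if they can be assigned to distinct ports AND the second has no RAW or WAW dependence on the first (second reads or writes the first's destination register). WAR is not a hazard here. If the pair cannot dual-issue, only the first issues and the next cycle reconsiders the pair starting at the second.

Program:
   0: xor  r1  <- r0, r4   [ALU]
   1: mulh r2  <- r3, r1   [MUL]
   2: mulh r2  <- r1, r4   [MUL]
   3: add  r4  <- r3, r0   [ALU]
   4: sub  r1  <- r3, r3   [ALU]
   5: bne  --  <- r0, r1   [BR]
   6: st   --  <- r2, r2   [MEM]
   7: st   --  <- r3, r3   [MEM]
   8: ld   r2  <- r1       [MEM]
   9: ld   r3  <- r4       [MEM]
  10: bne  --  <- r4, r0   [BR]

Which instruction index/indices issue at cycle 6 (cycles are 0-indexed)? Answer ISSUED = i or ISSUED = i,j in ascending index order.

ISSUED = 8

0. xor @i0  | RAW r1
1. mulh @i1  | no-port MUL/MUL
2. mulh add @i2,i3  | 2-wide
3. sub @i4  | RAW r1
4. bne st @i5,i6  | 2-wide
5. st @i7  | no-port MEM/MEM
6. ld @i8  | no-port MEM/MEM
7. ld bne @i9,i10  | 2-wide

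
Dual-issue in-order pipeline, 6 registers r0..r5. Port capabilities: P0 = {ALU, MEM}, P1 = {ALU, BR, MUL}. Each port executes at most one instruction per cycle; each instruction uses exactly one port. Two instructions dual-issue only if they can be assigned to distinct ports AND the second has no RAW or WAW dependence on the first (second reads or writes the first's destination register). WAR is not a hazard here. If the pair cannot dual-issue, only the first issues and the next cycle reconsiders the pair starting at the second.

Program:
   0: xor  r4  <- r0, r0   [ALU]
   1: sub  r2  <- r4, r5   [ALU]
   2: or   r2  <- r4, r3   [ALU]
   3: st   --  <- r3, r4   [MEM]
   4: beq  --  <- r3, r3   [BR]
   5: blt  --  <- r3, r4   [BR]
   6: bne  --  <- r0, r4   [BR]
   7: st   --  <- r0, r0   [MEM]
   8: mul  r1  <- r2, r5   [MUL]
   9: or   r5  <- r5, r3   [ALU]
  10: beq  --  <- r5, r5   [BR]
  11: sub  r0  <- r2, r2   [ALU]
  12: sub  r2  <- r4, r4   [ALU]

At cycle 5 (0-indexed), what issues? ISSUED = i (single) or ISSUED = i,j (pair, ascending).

ISSUED = 6,7

#0 head=0: xor.ALU i0 RAW r4
#1 head=1: sub.ALU i1 WAW r2
#2 head=2: or.ALU/st.MEM i2,i3 dual
#3 head=4: beq.BR i4 no-port BR/BR
#4 head=5: blt.BR i5 no-port BR/BR
#5 head=6: bne.BR/st.MEM i6,i7 dual
#6 head=8: mul.MUL/or.ALU i8,i9 dual
#7 head=10: beq.BR/sub.ALU i10,i11 dual
#8 head=12: sub.ALU i12 tail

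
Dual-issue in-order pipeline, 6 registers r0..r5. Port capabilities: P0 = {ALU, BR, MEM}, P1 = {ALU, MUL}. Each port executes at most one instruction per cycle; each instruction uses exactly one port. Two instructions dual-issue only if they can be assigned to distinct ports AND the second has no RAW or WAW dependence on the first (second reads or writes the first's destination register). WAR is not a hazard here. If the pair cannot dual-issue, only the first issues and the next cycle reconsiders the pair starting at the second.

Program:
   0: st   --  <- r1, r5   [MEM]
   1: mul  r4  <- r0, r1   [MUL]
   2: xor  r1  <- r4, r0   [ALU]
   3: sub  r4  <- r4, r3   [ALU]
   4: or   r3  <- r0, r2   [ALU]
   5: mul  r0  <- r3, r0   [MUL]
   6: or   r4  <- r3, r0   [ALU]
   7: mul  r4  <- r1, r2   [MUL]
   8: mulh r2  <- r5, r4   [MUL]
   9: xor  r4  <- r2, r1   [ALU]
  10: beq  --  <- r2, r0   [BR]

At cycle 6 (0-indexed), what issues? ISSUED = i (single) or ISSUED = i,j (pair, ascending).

0. st.MEM+mul.MUL @i0+i1  | dual
1. xor.ALU+sub.ALU @i2+i3  | dual
2. or.ALU @i4  | RAW r3
3. mul.MUL @i5  | RAW r0
4. or.ALU @i6  | WAW r4
5. mul.MUL @i7  | no-port MUL/MUL
6. mulh.MUL @i8  | RAW r2
7. xor.ALU+beq.BR @i9+i10  | dual

ISSUED = 8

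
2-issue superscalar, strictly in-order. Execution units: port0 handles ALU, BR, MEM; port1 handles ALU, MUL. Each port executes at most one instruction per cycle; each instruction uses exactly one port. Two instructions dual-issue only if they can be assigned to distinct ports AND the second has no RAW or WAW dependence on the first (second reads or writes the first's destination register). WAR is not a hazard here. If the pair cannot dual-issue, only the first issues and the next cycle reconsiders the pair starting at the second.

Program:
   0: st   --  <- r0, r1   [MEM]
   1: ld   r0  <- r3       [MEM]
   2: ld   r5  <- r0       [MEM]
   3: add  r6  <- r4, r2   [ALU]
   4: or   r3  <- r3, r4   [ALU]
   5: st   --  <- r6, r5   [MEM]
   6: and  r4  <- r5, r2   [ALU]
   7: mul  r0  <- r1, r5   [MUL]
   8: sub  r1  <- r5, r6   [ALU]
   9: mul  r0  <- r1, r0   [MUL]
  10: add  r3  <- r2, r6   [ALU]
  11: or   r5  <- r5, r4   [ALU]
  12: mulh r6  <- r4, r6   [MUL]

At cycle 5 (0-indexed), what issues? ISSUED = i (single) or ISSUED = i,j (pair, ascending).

#0 head=0: st.MEM i0 no-port MEM/MEM
#1 head=1: ld.MEM i1 no-port MEM/MEM
#2 head=2: ld.MEM add.ALU i2&i3 pair
#3 head=4: or.ALU st.MEM i4&i5 pair
#4 head=6: and.ALU mul.MUL i6&i7 pair
#5 head=8: sub.ALU i8 RAW r1
#6 head=9: mul.MUL add.ALU i9&i10 pair
#7 head=11: or.ALU mulh.MUL i11&i12 pair

ISSUED = 8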